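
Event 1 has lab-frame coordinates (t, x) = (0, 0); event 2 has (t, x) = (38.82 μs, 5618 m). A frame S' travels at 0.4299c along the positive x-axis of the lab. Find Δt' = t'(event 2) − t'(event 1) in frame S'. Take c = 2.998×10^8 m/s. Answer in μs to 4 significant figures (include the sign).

γ = 1/√(1 − 0.4299²) = 1.10757
Δt' = γ(Δt − vΔx/c²) = 1.10757 × (38.82 μs − 0.4299×5618 m / (2.998×10^8 m/s))
= 1.10757 × (30.7640 μs) = 34.07 μs

Δt' ≈ 34.07 μs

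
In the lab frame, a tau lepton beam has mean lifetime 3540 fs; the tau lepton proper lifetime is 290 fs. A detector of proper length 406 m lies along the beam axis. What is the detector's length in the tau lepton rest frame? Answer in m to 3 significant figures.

Time dilation ⇒ γ = Δt/τ₀ = 3540/290 = 12.207
Length contraction: L = L₀/γ = 406/12.207 = 33.3 m

L ≈ 33.3 m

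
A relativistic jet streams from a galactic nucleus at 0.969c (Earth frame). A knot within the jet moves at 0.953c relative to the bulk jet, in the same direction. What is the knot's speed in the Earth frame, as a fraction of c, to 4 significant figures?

u ≈ 0.9992c

Relativistic velocity addition: u = (u' + v)/(1 + u'v/c²)
= (0.953 + 0.969)/(1 + 0.953×0.969) = 1.922/1.92346 = 0.9992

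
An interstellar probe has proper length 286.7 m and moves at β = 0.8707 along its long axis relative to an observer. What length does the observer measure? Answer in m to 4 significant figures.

L ≈ 141.0 m

γ = 1/√(1 − 0.8707²) = 2.03329
Length contraction: L = L₀/γ = 286.7/2.03329 = 141.0 m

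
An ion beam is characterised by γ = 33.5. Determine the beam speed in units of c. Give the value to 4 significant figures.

β = √(1 − 1/γ²) = √(1 − 1/33.5²) = √(0.999109) = 0.9996

β ≈ 0.9996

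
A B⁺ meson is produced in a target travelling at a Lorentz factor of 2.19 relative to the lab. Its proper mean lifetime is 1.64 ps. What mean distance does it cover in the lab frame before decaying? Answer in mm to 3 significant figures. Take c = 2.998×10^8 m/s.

d ≈ 0.958 mm

β = √(1 − 1/γ²) = √(1 − 1/2.19²) = 0.88966
Dilated lifetime: Δt = γτ₀ = 2.19 × 1.64 ps = 3.5916 ps
d = vΔt = 0.88966c × 3.5916 ps = 2.6672×10^8 m/s × 3.5916×10^-12 s = 0.958 mm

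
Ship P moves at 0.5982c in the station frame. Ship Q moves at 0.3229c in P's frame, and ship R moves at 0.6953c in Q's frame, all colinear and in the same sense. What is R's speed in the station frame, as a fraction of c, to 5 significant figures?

Compose boost 2: (0.3229 + 0.5982)/(1 + 0.3229×0.5982) = 0.92110/1.193159 = 0.7719844
Compose boost 3: (0.6953 + 0.7719844)/(1 + 0.6953×0.7719844) = 1.467284/1.536761 = 0.95479

u ≈ 0.95479c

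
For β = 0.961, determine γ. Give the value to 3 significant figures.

γ ≈ 3.62

γ = 1/√(1 − β²) = 1/√(1 − 0.961²) = 1/√(0.076479) = 3.62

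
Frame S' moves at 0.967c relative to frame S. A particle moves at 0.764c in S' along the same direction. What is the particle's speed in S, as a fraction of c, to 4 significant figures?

u ≈ 0.9955c

Relativistic velocity addition: u = (u' + v)/(1 + u'v/c²)
= (0.764 + 0.967)/(1 + 0.764×0.967) = 1.731/1.73879 = 0.9955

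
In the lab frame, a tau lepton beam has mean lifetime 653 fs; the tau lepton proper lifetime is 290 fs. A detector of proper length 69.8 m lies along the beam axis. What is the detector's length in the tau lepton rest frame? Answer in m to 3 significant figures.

L ≈ 31.0 m

Time dilation ⇒ γ = Δt/τ₀ = 653/290 = 2.2517
Length contraction: L = L₀/γ = 69.8/2.2517 = 31.0 m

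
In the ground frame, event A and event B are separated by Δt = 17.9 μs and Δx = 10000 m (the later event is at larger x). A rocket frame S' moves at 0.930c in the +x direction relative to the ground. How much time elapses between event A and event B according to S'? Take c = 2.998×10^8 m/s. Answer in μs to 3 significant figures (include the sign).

Δt' ≈ -35.7 μs

γ = 1/√(1 − 0.930²) = 2.7206
Δt' = γ(Δt − vΔx/c²) = 2.7206 × (17.9 μs − 0.930×10000 m / (2.998×10^8 m/s))
= 2.7206 × (-13.121 μs) = -35.7 μs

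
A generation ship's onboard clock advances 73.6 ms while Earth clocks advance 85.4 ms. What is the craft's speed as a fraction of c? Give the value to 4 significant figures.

γ = Δt/τ₀ = 85.4/73.6 = 1.16033
β = √(1 − 1/γ²) = √(1 − 1/1.16033²) = 0.5072

β ≈ 0.5072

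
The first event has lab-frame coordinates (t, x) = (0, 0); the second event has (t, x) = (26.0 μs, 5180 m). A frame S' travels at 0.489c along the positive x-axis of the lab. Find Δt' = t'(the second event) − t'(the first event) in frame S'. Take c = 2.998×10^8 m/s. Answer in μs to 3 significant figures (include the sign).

γ = 1/√(1 − 0.489²) = 1.1464
Δt' = γ(Δt − vΔx/c²) = 1.1464 × (26.0 μs − 0.489×5180 m / (2.998×10^8 m/s))
= 1.1464 × (17.551 μs) = 20.1 μs

Δt' ≈ 20.1 μs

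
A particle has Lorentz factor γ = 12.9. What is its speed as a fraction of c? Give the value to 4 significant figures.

β = √(1 − 1/γ²) = √(1 − 1/12.9²) = √(0.993991) = 0.9970

β ≈ 0.9970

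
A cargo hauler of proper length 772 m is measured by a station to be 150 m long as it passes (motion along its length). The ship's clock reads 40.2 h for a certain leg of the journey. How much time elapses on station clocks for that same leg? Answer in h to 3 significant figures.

Δt ≈ 207 h

Length contraction ⇒ γ = L₀/L = 772/150 = 5.1467
Time dilation: Δt = γτ₀ = 5.1467 × 40.2 h = 207 h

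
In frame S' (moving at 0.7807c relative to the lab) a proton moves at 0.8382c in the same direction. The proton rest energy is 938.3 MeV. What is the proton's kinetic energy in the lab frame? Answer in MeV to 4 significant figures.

u_lab = (0.8382 + 0.7807)/(1 + 0.8382×0.7807) = 0.9785523
γ = 1/√(1 − 0.9785523²) = 4.85440
K = (γ − 1)m₀c² = (4.85440 − 1) × 938.3 = 3.85440 × 938.3 = 3617 MeV

K ≈ 3617 MeV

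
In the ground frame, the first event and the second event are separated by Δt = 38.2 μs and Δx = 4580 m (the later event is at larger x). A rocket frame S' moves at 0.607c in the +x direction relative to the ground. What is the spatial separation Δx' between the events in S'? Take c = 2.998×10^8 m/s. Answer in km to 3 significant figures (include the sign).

γ = 1/√(1 − 0.607²) = 1.2583
Δx' = γ(Δx − vΔt) = 1.2583 × (4580 m − 0.607×(2.998×10^8 m/s)×38.2×10^-6 s)
= 1.2583 × (-2371.6 m) = -2.98 km

Δx' ≈ -2.98 km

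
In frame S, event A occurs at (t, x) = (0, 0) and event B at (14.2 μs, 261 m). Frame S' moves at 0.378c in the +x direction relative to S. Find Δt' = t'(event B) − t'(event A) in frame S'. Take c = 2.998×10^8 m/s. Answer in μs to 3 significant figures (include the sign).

γ = 1/√(1 − 0.378²) = 1.0801
Δt' = γ(Δt − vΔx/c²) = 1.0801 × (14.2 μs − 0.378×261 m / (2.998×10^8 m/s))
= 1.0801 × (13.871 μs) = 15.0 μs

Δt' ≈ 15.0 μs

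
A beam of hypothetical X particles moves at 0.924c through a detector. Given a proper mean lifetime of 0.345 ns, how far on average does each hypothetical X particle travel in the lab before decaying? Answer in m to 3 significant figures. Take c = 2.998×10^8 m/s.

γ = 1/√(1 − 0.924²) = 2.6151
Dilated lifetime: Δt = γτ₀ = 2.6151 × 0.345 ns = 0.90221 ns
d = vΔt = 0.924c × 0.90221 ns = 2.7702×10^8 m/s × 9.0221×10^-10 s = 0.250 m

d ≈ 0.250 m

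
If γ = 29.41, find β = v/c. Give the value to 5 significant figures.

β = √(1 − 1/γ²) = √(1 − 1/29.41²) = √(0.9988439) = 0.99942

β ≈ 0.99942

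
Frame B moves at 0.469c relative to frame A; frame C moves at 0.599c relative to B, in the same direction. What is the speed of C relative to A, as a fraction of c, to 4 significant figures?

Compose boost 2: (0.599 + 0.469)/(1 + 0.599×0.469) = 1.068/1.28093 = 0.8338

u ≈ 0.8338c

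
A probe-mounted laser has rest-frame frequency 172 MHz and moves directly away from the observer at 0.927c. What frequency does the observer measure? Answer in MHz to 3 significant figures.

f_obs ≈ 33.5 MHz

Relativistic Doppler: f_obs = f_src √((1−β)/(1+β))
= 172 × √(0.073000/1.9270) = 172 × 0.19463 = 33.5 MHz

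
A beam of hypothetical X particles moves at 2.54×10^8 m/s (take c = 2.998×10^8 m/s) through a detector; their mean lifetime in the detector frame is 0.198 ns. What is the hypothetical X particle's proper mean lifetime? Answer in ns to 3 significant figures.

τ₀ ≈ 0.105 ns

β = v/c = 2.54×10^8 / 2.998×10^8 = 0.84723
γ = 1/√(1 − 0.84723²) = 1.8824
Proper time: τ₀ = Δt/γ = 0.198/1.8824 = 0.105 ns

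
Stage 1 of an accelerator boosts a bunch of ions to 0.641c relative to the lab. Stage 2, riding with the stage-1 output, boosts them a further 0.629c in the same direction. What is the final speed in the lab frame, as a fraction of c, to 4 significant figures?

u ≈ 0.9051c

Compose boost 2: (0.629 + 0.641)/(1 + 0.629×0.641) = 1.270/1.40319 = 0.9051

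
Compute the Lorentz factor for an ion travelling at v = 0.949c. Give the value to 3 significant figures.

γ = 1/√(1 − β²) = 1/√(1 − 0.949²) = 1/√(0.099399) = 3.17

γ ≈ 3.17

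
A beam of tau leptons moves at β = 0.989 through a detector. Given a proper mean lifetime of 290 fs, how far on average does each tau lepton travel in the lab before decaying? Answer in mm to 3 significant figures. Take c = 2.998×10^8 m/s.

γ = 1/√(1 − 0.989²) = 6.7606
Dilated lifetime: Δt = γτ₀ = 6.7606 × 290 fs = 1960.6 fs
d = vΔt = 0.989c × 1960.6 fs = 2.9650×10^8 m/s × 1.9606×10^-12 s = 0.581 mm

d ≈ 0.581 mm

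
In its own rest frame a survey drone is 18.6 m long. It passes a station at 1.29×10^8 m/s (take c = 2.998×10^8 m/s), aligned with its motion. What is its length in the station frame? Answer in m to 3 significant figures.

L ≈ 16.8 m

β = v/c = 1.29×10^8 / 2.998×10^8 = 0.43029
γ = 1/√(1 − 0.43029²) = 1.1078
Length contraction: L = L₀/γ = 18.6/1.1078 = 16.8 m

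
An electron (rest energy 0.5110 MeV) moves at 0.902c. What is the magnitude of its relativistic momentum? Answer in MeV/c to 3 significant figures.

γ = 1/√(1 − 0.902²) = 2.3162
p = γβm₀c = 2.3162 × 0.902 × 0.5110 MeV/c = 1.07 MeV/c

p ≈ 1.07 MeV/c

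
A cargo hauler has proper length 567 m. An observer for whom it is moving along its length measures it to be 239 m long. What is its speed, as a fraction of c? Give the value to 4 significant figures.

β ≈ 0.9068

γ = L₀/L = 567/239 = 2.37238
β = √(1 − 1/γ²) = 0.9068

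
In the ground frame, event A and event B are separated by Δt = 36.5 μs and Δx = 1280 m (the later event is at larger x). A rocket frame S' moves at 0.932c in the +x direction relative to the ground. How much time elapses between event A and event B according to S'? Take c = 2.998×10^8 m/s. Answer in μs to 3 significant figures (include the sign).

γ = 1/√(1 − 0.932²) = 2.7589
Δt' = γ(Δt − vΔx/c²) = 2.7589 × (36.5 μs − 0.932×1280 m / (2.998×10^8 m/s))
= 2.7589 × (32.521 μs) = 89.7 μs

Δt' ≈ 89.7 μs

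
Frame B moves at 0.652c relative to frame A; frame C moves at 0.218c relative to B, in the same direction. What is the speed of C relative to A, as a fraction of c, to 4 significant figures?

u ≈ 0.7617c

Compose boost 2: (0.218 + 0.652)/(1 + 0.218×0.652) = 0.8700/1.14214 = 0.7617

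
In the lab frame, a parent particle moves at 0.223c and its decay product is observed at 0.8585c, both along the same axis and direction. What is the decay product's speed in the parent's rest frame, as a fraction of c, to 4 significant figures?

Inverse velocity addition: u' = (u − v)/(1 − uv/c²)
= (0.8585 − 0.223)/(1 − 0.8585×0.223) = 0.6355/0.808554 = 0.7860

u' ≈ 0.7860c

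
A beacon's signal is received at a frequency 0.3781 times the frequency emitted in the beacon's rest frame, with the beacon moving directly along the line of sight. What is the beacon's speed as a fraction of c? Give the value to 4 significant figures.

β ≈ 0.7498

f_obs/f_src = √((1−β)/(1+β)) = 0.3781  ⇒  (1−β)/(1+β) = 0.142960
β = |1 − D²|/(1 + D²) = |1 − 0.142960|/(1 + 0.142960) = 0.7498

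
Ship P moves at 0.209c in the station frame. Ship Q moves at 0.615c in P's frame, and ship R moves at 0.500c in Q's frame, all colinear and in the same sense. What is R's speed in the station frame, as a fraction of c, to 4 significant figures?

u ≈ 0.9012c

Compose boost 2: (0.615 + 0.209)/(1 + 0.615×0.209) = 0.8240/1.12854 = 0.730150
Compose boost 3: (0.500 + 0.730150)/(1 + 0.500×0.730150) = 1.23015/1.36508 = 0.9012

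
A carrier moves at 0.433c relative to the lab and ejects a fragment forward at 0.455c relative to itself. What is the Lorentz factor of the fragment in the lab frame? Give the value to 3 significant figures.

γ ≈ 1.49

u_lab = (0.455 + 0.433)/(1 + 0.455×0.433) = 0.8880/1.19701 = 0.741845
γ = 1/√(1 − 0.741845²) = 1.49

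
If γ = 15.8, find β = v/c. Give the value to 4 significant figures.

β ≈ 0.9980

β = √(1 − 1/γ²) = √(1 − 1/15.8²) = √(0.995994) = 0.9980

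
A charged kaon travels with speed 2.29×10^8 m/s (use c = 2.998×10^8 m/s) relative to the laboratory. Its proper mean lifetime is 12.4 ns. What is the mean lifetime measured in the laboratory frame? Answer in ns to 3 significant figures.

β = v/c = 2.29×10^8 / 2.998×10^8 = 0.76384
γ = 1/√(1 − 0.76384²) = 1.5494
Time dilation: Δt = γτ₀ = 1.5494 × 12.4 ns = 19.2 ns

Δt ≈ 19.2 ns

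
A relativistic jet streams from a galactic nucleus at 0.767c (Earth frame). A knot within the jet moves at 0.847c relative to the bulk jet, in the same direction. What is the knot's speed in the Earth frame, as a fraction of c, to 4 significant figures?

Relativistic velocity addition: u = (u' + v)/(1 + u'v/c²)
= (0.847 + 0.767)/(1 + 0.847×0.767) = 1.614/1.64965 = 0.9784

u ≈ 0.9784c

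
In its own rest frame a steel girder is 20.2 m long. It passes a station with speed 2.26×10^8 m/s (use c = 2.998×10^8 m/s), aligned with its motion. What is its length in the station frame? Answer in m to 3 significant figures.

L ≈ 13.3 m

β = v/c = 2.26×10^8 / 2.998×10^8 = 0.75384
γ = 1/√(1 − 0.75384²) = 1.5219
Length contraction: L = L₀/γ = 20.2/1.5219 = 13.3 m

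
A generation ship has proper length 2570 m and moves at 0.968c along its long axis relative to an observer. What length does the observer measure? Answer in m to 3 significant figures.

γ = 1/√(1 − 0.968²) = 3.9849
Length contraction: L = L₀/γ = 2570/3.9849 = 645 m

L ≈ 645 m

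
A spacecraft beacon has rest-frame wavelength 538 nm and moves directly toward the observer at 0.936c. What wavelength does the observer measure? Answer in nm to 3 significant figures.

Relativistic Doppler: λ_obs = λ_src √((1−β)/(1+β))
= 538 × √(0.064000/1.9360) = 538 × 0.18182 = 97.8 nm

λ_obs ≈ 97.8 nm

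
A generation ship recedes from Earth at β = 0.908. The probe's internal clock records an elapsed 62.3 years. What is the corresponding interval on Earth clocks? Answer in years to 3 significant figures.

γ = 1/√(1 − 0.908²) = 2.3868
Time dilation: Δt = γτ₀ = 2.3868 × 62.3 years = 149 years

Δt ≈ 149 years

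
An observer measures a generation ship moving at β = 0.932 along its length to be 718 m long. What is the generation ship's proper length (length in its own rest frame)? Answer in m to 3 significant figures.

γ = 1/√(1 − 0.932²) = 2.7589
L₀ = γL = 2.7589 × 718 = 1980 m

L₀ ≈ 1980 m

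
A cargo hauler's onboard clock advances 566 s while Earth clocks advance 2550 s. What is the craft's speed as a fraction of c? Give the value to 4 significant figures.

β ≈ 0.9751

γ = Δt/τ₀ = 2550/566 = 4.50530
β = √(1 − 1/γ²) = √(1 − 1/4.50530²) = 0.9751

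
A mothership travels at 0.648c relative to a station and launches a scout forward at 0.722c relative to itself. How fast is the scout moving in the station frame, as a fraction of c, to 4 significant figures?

u ≈ 0.9333c

Compose boost 2: (0.722 + 0.648)/(1 + 0.722×0.648) = 1.370/1.46786 = 0.9333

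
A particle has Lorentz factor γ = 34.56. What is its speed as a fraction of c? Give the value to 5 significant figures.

β = √(1 − 1/γ²) = √(1 − 1/34.56²) = √(0.9991628) = 0.99958

β ≈ 0.99958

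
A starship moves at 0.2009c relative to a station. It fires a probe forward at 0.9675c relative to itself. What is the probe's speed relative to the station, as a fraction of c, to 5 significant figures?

Relativistic velocity addition: u = (u' + v)/(1 + u'v/c²)
= (0.9675 + 0.2009)/(1 + 0.9675×0.2009) = 1.1684/1.194371 = 0.97826

u ≈ 0.97826c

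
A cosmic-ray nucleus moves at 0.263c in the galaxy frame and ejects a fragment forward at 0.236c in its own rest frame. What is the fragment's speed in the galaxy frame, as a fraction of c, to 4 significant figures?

u ≈ 0.4698c

Compose boost 2: (0.236 + 0.263)/(1 + 0.236×0.263) = 0.4990/1.06207 = 0.4698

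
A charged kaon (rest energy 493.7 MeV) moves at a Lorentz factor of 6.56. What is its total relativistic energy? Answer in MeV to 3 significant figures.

E ≈ 3240 MeV

γ = 6.56 (given)
E = γm₀c² = 6.56 × 493.7 MeV = 3240 MeV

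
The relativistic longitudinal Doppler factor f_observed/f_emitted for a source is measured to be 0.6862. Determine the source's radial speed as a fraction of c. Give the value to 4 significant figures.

f_obs/f_src = √((1−β)/(1+β)) = 0.6862  ⇒  (1−β)/(1+β) = 0.470870
β = |1 − D²|/(1 + D²) = |1 − 0.470870|/(1 + 0.470870) = 0.3597

β ≈ 0.3597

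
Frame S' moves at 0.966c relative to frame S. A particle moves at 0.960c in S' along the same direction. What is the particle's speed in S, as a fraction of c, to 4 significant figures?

Relativistic velocity addition: u = (u' + v)/(1 + u'v/c²)
= (0.960 + 0.966)/(1 + 0.960×0.966) = 1.926/1.92736 = 0.9993

u ≈ 0.9993c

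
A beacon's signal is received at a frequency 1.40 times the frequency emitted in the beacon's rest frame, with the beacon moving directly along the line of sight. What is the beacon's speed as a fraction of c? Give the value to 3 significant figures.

f_obs/f_src = √((1+β)/(1−β)) = 1.40  ⇒  (1+β)/(1−β) = 1.9600
β = |1 − D²|/(1 + D²) = |1 − 1.9600|/(1 + 1.9600) = 0.324

β ≈ 0.324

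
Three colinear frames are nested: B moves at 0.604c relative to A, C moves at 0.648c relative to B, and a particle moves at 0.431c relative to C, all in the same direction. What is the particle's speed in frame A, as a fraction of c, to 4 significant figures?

u ≈ 0.9589c

Compose boost 2: (0.648 + 0.604)/(1 + 0.648×0.604) = 1.252/1.39139 = 0.899818
Compose boost 3: (0.431 + 0.899818)/(1 + 0.431×0.899818) = 1.33082/1.38782 = 0.9589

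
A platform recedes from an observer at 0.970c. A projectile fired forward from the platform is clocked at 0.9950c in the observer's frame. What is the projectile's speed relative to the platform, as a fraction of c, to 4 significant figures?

u' ≈ 0.7174c

Inverse velocity addition: u' = (u − v)/(1 − uv/c²)
= (0.9950 − 0.970)/(1 − 0.9950×0.970) = 0.02500/0.0348500 = 0.7174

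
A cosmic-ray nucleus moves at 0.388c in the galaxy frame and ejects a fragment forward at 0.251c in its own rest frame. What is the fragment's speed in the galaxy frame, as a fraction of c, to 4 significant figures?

Compose boost 2: (0.251 + 0.388)/(1 + 0.251×0.388) = 0.6390/1.09739 = 0.5823

u ≈ 0.5823c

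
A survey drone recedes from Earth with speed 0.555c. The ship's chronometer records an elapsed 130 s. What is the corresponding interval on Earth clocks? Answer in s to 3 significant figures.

Δt ≈ 156 s

γ = 1/√(1 − 0.555²) = 1.2021
Time dilation: Δt = γτ₀ = 1.2021 × 130 s = 156 s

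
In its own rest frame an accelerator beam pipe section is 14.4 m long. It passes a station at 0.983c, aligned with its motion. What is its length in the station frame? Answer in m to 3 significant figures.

L ≈ 2.64 m

γ = 1/√(1 − 0.983²) = 5.4465
Length contraction: L = L₀/γ = 14.4/5.4465 = 2.64 m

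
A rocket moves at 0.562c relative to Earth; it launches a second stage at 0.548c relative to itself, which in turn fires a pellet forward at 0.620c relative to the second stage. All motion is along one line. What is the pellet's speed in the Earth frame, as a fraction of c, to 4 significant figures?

u ≈ 0.9623c

Compose boost 2: (0.548 + 0.562)/(1 + 0.548×0.562) = 1.110/1.30798 = 0.848639
Compose boost 3: (0.620 + 0.848639)/(1 + 0.620×0.848639) = 1.46864/1.52616 = 0.9623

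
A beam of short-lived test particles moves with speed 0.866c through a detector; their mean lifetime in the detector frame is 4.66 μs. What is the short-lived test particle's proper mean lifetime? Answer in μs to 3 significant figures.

γ = 1/√(1 − 0.866²) = 1.9998
Proper time: τ₀ = Δt/γ = 4.66/1.9998 = 2.33 μs

τ₀ ≈ 2.33 μs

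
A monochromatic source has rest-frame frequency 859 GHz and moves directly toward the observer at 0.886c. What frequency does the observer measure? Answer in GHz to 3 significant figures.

f_obs ≈ 3490 GHz

Relativistic Doppler: f_obs = f_src √((1+β)/(1−β))
= 859 × √(1.8860/0.11400) = 859 × 4.0674 = 3490 GHz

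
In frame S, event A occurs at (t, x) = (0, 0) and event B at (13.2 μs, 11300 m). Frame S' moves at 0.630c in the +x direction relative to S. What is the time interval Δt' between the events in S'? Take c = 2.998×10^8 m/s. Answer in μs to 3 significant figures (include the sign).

Δt' ≈ -13.6 μs

γ = 1/√(1 − 0.630²) = 1.2877
Δt' = γ(Δt − vΔx/c²) = 1.2877 × (13.2 μs − 0.630×11300 m / (2.998×10^8 m/s))
= 1.2877 × (-10.546 μs) = -13.6 μs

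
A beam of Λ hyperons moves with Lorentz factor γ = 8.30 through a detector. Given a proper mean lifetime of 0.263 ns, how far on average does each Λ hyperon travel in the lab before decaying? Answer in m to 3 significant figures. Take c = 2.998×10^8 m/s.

d ≈ 0.650 m

β = √(1 − 1/γ²) = √(1 − 1/8.30²) = 0.99272
Dilated lifetime: Δt = γτ₀ = 8.30 × 0.263 ns = 2.1829 ns
d = vΔt = 0.99272c × 2.1829 ns = 2.9762×10^8 m/s × 2.1829×10^-9 s = 0.650 m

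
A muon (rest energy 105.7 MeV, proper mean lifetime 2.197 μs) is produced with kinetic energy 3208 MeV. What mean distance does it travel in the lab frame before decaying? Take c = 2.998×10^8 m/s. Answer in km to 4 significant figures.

d ≈ 20.64 km

γ = 1 + K/(m₀c²) = 1 + 3208/105.7 = 31.3500
β = √(1 − 1/γ²) = 0.999491
Dilated lifetime: γτ₀ = 31.3500 × 2.197 μs = 68.8761 μs
d = βc·γτ₀ = 0.999491 × (2.998×10^8 m/s) × 6.88761×10^-5 s = 20.64 km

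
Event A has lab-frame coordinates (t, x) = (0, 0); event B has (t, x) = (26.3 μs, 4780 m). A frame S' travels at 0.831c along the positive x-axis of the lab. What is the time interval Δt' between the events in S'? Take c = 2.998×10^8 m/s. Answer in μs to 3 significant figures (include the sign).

Δt' ≈ 23.5 μs

γ = 1/√(1 − 0.831²) = 1.7977
Δt' = γ(Δt − vΔx/c²) = 1.7977 × (26.3 μs − 0.831×4780 m / (2.998×10^8 m/s))
= 1.7977 × (13.051 μs) = 23.5 μs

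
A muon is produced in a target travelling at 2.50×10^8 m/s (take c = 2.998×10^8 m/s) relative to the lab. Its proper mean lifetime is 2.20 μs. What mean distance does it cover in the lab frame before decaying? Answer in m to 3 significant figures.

β = v/c = 2.50×10^8 / 2.998×10^8 = 0.83389
γ = 1/√(1 − 0.83389²) = 1.8118
Dilated lifetime: Δt = γτ₀ = 1.8118 × 2.20 μs = 3.9860 μs
d = vΔt = 0.83389c × 3.9860 μs = 2.5000×10^8 m/s × 3.9860×10^-6 s = 996 m

d ≈ 996 m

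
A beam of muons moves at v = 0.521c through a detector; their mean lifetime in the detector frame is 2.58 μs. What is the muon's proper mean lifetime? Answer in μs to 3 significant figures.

τ₀ ≈ 2.20 μs

γ = 1/√(1 − 0.521²) = 1.1716
Proper time: τ₀ = Δt/γ = 2.58/1.1716 = 2.20 μs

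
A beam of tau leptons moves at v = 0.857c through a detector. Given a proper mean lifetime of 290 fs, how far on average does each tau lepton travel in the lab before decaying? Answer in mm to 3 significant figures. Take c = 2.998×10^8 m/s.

γ = 1/√(1 − 0.857²) = 1.9406
Dilated lifetime: Δt = γτ₀ = 1.9406 × 290 fs = 562.76 fs
d = vΔt = 0.857c × 562.76 fs = 2.5693×10^8 m/s × 5.6276×10^-13 s = 0.145 mm

d ≈ 0.145 mm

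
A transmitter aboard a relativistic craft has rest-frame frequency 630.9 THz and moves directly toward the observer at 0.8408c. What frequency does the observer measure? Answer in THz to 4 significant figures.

f_obs ≈ 2145 THz

Relativistic Doppler: f_obs = f_src √((1+β)/(1−β))
= 630.9 × √(1.84080/0.159200) = 630.9 × 3.40041 = 2145 THz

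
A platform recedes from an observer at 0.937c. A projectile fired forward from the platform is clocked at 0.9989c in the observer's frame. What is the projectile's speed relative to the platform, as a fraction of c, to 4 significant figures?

Inverse velocity addition: u' = (u − v)/(1 − uv/c²)
= (0.9989 − 0.937)/(1 − 0.9989×0.937) = 0.06190/0.0640307 = 0.9667

u' ≈ 0.9667c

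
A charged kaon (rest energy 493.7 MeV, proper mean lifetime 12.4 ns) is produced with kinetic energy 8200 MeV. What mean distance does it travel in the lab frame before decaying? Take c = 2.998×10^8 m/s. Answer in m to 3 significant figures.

γ = 1 + K/(m₀c²) = 1 + 8200/493.7 = 17.609
β = √(1 − 1/γ²) = 0.99839
Dilated lifetime: γτ₀ = 17.609 × 12.4 ns = 218.36 ns
d = βc·γτ₀ = 0.99839 × (2.998×10^8 m/s) × 2.1836×10^-7 s = 65.4 m

d ≈ 65.4 m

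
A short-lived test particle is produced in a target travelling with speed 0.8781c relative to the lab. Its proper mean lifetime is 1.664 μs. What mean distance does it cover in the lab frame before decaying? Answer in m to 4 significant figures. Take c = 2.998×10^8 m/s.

d ≈ 915.5 m

γ = 1/√(1 − 0.8781²) = 2.08996
Dilated lifetime: Δt = γτ₀ = 2.08996 × 1.664 μs = 3.47770 μs
d = vΔt = 0.8781c × 3.47770 μs = 2.63254×10^8 m/s × 3.47770×10^-6 s = 915.5 m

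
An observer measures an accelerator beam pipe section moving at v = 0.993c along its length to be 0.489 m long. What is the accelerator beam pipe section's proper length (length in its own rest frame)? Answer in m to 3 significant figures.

γ = 1/√(1 − 0.993²) = 8.4664
L₀ = γL = 8.4664 × 0.489 = 4.14 m

L₀ ≈ 4.14 m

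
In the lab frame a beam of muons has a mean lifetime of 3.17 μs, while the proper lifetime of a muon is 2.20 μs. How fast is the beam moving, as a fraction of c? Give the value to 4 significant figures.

γ = Δt/τ₀ = 3.17/2.20 = 1.44091
β = √(1 − 1/γ²) = √(1 − 1/1.44091²) = 0.7200

β ≈ 0.7200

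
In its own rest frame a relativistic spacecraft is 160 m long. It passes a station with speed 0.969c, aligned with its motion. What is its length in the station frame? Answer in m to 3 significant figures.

L ≈ 39.5 m

γ = 1/√(1 − 0.969²) = 4.0476
Length contraction: L = L₀/γ = 160/4.0476 = 39.5 m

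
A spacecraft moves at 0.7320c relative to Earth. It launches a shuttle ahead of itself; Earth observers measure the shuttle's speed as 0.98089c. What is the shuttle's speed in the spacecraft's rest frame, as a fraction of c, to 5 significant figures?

Inverse velocity addition: u' = (u − v)/(1 − uv/c²)
= (0.98089 − 0.7320)/(1 − 0.98089×0.7320) = 0.24889/0.2819885 = 0.88262

u' ≈ 0.88262c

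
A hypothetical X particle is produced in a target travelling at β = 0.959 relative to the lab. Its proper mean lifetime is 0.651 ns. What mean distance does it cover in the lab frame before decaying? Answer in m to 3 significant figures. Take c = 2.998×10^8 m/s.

d ≈ 0.660 m

γ = 1/√(1 − 0.959²) = 3.5285
Dilated lifetime: Δt = γτ₀ = 3.5285 × 0.651 ns = 2.2971 ns
d = vΔt = 0.959c × 2.2971 ns = 2.8751×10^8 m/s × 2.2971×10^-9 s = 0.660 m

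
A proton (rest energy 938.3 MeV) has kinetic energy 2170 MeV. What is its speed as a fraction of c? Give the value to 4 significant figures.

γ = 1 + K/(m₀c²) = 1 + 2170/938.3 = 3.31269
β = √(1 − 1/γ²) = 0.9533

β ≈ 0.9533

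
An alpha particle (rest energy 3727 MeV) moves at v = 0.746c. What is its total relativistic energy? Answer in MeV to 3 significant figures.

E ≈ 5600 MeV

γ = 1/√(1 − 0.746²) = 1.5016
E = γm₀c² = 1.5016 × 3727 MeV = 5600 MeV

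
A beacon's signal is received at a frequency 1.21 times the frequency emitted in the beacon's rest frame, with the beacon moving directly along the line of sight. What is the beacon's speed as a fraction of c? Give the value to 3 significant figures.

β ≈ 0.188

f_obs/f_src = √((1+β)/(1−β)) = 1.21  ⇒  (1+β)/(1−β) = 1.4641
β = |1 − D²|/(1 + D²) = |1 − 1.4641|/(1 + 1.4641) = 0.188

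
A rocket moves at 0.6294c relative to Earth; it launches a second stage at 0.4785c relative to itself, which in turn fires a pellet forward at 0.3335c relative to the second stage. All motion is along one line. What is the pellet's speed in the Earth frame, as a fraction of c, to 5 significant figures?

u ≈ 0.92290c

Compose boost 2: (0.4785 + 0.6294)/(1 + 0.4785×0.6294) = 1.1079/1.301168 = 0.8514658
Compose boost 3: (0.3335 + 0.8514658)/(1 + 0.3335×0.8514658) = 1.184966/1.283964 = 0.92290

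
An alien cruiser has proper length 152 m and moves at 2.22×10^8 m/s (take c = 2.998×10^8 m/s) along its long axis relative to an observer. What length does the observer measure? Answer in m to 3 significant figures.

β = v/c = 2.22×10^8 / 2.998×10^8 = 0.74049
γ = 1/√(1 − 0.74049²) = 1.4880
Length contraction: L = L₀/γ = 152/1.4880 = 102 m

L ≈ 102 m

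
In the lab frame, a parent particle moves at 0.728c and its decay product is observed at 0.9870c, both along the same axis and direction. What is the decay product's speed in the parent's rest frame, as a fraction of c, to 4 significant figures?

Inverse velocity addition: u' = (u − v)/(1 − uv/c²)
= (0.9870 − 0.728)/(1 − 0.9870×0.728) = 0.2590/0.281464 = 0.9202

u' ≈ 0.9202c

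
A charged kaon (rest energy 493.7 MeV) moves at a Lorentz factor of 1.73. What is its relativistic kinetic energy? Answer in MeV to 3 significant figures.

K ≈ 360 MeV

γ = 1.73 (given)
K = (γ − 1)m₀c² = (1.73 − 1) × 493.7 MeV = 0.73000 × 493.7 MeV = 360 MeV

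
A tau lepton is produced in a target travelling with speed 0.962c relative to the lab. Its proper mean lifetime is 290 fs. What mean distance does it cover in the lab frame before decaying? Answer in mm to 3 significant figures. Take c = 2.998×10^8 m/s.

d ≈ 0.306 mm

γ = 1/√(1 − 0.962²) = 3.6623
Dilated lifetime: Δt = γτ₀ = 3.6623 × 290 fs = 1062.1 fs
d = vΔt = 0.962c × 1062.1 fs = 2.8841×10^8 m/s × 1.0621×10^-12 s = 0.306 mm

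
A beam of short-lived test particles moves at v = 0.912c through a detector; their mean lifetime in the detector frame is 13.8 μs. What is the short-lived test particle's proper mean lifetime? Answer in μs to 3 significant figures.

γ = 1/√(1 − 0.912²) = 2.4379
Proper time: τ₀ = Δt/γ = 13.8/2.4379 = 5.66 μs

τ₀ ≈ 5.66 μs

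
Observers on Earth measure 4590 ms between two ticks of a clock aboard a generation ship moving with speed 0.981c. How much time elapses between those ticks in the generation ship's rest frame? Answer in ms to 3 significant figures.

τ₀ ≈ 890 ms

γ = 1/√(1 − 0.981²) = 5.1544
Proper time: τ₀ = Δt/γ = 4590/5.1544 = 890 ms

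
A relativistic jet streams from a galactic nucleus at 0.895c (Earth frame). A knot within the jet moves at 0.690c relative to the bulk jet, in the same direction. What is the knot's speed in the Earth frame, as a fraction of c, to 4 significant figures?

u ≈ 0.9799c

Relativistic velocity addition: u = (u' + v)/(1 + u'v/c²)
= (0.690 + 0.895)/(1 + 0.690×0.895) = 1.585/1.61755 = 0.9799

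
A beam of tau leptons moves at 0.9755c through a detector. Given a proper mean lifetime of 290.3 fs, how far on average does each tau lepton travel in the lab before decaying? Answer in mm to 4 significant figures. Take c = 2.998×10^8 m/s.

γ = 1/√(1 − 0.9755²) = 4.54547
Dilated lifetime: Δt = γτ₀ = 4.54547 × 290.3 fs = 1319.55 fs
d = vΔt = 0.9755c × 1319.55 fs = 2.92455×10^8 m/s × 1.31955×10^-12 s = 0.3859 mm

d ≈ 0.3859 mm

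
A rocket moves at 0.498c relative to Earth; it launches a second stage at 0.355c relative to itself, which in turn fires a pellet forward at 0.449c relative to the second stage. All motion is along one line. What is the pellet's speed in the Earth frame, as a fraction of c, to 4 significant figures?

u ≈ 0.8856c

Compose boost 2: (0.355 + 0.498)/(1 + 0.355×0.498) = 0.8530/1.17679 = 0.724853
Compose boost 3: (0.449 + 0.724853)/(1 + 0.449×0.724853) = 1.17385/1.32546 = 0.8856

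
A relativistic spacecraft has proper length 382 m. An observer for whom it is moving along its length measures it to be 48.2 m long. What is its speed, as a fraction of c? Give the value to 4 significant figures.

γ = L₀/L = 382/48.2 = 7.92531
β = √(1 − 1/γ²) = 0.9920

β ≈ 0.9920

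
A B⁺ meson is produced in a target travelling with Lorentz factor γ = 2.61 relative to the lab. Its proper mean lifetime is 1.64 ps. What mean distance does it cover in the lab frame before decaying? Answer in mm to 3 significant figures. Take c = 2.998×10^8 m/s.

d ≈ 1.19 mm

β = √(1 − 1/γ²) = √(1 − 1/2.61²) = 0.92369
Dilated lifetime: Δt = γτ₀ = 2.61 × 1.64 ps = 4.2804 ps
d = vΔt = 0.92369c × 4.2804 ps = 2.7692×10^8 m/s × 4.2804×10^-12 s = 1.19 mm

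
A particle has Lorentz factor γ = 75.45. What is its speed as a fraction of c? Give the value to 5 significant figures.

β ≈ 0.99991

β = √(1 − 1/γ²) = √(1 − 1/75.45²) = √(0.9998243) = 0.99991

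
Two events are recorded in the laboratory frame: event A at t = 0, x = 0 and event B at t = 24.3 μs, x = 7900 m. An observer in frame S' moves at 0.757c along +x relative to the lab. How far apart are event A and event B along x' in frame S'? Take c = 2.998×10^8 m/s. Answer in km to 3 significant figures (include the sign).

γ = 1/√(1 − 0.757²) = 1.5304
Δx' = γ(Δx − vΔt) = 1.5304 × (7900 m − 0.757×(2.998×10^8 m/s)×24.3×10^-6 s)
= 1.5304 × (2385.1 m) = 3.65 km

Δx' ≈ 3.65 km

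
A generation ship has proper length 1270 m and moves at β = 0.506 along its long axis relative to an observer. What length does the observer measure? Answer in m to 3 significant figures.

L ≈ 1100 m

γ = 1/√(1 − 0.506²) = 1.1594
Length contraction: L = L₀/γ = 1270/1.1594 = 1100 m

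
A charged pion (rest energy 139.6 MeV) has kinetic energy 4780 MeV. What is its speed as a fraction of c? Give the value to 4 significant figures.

γ = 1 + K/(m₀c²) = 1 + 4780/139.6 = 35.2407
β = √(1 − 1/γ²) = 0.9996

β ≈ 0.9996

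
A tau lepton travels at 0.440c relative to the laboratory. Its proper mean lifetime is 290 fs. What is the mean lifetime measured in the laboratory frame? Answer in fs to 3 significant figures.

γ = 1/√(1 − 0.440²) = 1.1136
Time dilation: Δt = γτ₀ = 1.1136 × 290 fs = 323 fs

Δt ≈ 323 fs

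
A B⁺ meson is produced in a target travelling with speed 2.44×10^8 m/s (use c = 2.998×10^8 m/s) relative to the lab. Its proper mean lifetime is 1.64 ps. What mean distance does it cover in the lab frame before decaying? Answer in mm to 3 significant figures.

β = v/c = 2.44×10^8 / 2.998×10^8 = 0.81388
γ = 1/√(1 − 0.81388²) = 1.7211
Dilated lifetime: Δt = γτ₀ = 1.7211 × 1.64 ps = 2.8225 ps
d = vΔt = 0.81388c × 2.8225 ps = 2.4400×10^8 m/s × 2.8225×10^-12 s = 0.689 mm

d ≈ 0.689 mm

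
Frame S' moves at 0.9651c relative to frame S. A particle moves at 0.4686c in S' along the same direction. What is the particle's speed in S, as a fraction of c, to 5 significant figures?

Relativistic velocity addition: u = (u' + v)/(1 + u'v/c²)
= (0.4686 + 0.9651)/(1 + 0.4686×0.9651) = 1.4337/1.452246 = 0.98723

u ≈ 0.98723c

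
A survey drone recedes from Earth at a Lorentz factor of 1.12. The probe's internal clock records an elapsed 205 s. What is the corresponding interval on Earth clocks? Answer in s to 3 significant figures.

γ = 1.12 (given)
Time dilation: Δt = γτ₀ = 1.12 × 205 s = 230 s

Δt ≈ 230 s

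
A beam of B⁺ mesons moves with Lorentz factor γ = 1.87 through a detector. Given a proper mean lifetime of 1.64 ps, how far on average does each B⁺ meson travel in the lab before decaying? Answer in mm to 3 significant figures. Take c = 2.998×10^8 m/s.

d ≈ 0.777 mm

β = √(1 − 1/γ²) = √(1 − 1/1.87²) = 0.84500
Dilated lifetime: Δt = γτ₀ = 1.87 × 1.64 ps = 3.0668 ps
d = vΔt = 0.84500c × 3.0668 ps = 2.5333×10^8 m/s × 3.0668×10^-12 s = 0.777 mm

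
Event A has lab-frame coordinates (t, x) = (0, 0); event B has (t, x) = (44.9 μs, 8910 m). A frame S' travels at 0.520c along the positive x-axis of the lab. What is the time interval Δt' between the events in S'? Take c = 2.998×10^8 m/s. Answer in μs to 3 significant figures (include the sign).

γ = 1/√(1 − 0.520²) = 1.1707
Δt' = γ(Δt − vΔx/c²) = 1.1707 × (44.9 μs − 0.520×8910 m / (2.998×10^8 m/s))
= 1.1707 × (29.446 μs) = 34.5 μs

Δt' ≈ 34.5 μs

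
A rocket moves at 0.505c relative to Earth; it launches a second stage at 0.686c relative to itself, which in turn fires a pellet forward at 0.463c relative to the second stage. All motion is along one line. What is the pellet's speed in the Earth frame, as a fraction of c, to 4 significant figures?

Compose boost 2: (0.686 + 0.505)/(1 + 0.686×0.505) = 1.191/1.34643 = 0.884561
Compose boost 3: (0.463 + 0.884561)/(1 + 0.463×0.884561) = 1.34756/1.40955 = 0.9560

u ≈ 0.9560c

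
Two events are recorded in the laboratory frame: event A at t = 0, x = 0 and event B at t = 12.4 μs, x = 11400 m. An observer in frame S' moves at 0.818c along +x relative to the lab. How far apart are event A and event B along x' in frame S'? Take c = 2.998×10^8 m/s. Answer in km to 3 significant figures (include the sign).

Δx' ≈ 14.5 km

γ = 1/√(1 − 0.818²) = 1.7385
Δx' = γ(Δx − vΔt) = 1.7385 × (11400 m − 0.818×(2.998×10^8 m/s)×12.4×10^-6 s)
= 1.7385 × (8359.1 m) = 14.5 km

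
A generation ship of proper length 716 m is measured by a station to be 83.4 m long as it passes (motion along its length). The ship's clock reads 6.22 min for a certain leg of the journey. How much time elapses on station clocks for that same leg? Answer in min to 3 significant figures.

Δt ≈ 53.4 min

Length contraction ⇒ γ = L₀/L = 716/83.4 = 8.5851
Time dilation: Δt = γτ₀ = 8.5851 × 6.22 min = 53.4 min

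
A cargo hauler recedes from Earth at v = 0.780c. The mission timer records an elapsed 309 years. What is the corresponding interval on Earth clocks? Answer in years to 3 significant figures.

Δt ≈ 494 years

γ = 1/√(1 − 0.780²) = 1.5980
Time dilation: Δt = γτ₀ = 1.5980 × 309 years = 494 years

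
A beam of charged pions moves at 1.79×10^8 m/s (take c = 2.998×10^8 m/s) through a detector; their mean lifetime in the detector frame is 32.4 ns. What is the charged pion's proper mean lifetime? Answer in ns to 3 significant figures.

τ₀ ≈ 26.0 ns

β = v/c = 1.79×10^8 / 2.998×10^8 = 0.59706
γ = 1/√(1 − 0.59706²) = 1.2466
Proper time: τ₀ = Δt/γ = 32.4/1.2466 = 26.0 ns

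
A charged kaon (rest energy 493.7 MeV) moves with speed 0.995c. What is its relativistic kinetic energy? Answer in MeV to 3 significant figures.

K ≈ 4450 MeV

γ = 1/√(1 − 0.995²) = 10.013
K = (γ − 1)m₀c² = (10.013 − 1) × 493.7 MeV = 9.0125 × 493.7 MeV = 4450 MeV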